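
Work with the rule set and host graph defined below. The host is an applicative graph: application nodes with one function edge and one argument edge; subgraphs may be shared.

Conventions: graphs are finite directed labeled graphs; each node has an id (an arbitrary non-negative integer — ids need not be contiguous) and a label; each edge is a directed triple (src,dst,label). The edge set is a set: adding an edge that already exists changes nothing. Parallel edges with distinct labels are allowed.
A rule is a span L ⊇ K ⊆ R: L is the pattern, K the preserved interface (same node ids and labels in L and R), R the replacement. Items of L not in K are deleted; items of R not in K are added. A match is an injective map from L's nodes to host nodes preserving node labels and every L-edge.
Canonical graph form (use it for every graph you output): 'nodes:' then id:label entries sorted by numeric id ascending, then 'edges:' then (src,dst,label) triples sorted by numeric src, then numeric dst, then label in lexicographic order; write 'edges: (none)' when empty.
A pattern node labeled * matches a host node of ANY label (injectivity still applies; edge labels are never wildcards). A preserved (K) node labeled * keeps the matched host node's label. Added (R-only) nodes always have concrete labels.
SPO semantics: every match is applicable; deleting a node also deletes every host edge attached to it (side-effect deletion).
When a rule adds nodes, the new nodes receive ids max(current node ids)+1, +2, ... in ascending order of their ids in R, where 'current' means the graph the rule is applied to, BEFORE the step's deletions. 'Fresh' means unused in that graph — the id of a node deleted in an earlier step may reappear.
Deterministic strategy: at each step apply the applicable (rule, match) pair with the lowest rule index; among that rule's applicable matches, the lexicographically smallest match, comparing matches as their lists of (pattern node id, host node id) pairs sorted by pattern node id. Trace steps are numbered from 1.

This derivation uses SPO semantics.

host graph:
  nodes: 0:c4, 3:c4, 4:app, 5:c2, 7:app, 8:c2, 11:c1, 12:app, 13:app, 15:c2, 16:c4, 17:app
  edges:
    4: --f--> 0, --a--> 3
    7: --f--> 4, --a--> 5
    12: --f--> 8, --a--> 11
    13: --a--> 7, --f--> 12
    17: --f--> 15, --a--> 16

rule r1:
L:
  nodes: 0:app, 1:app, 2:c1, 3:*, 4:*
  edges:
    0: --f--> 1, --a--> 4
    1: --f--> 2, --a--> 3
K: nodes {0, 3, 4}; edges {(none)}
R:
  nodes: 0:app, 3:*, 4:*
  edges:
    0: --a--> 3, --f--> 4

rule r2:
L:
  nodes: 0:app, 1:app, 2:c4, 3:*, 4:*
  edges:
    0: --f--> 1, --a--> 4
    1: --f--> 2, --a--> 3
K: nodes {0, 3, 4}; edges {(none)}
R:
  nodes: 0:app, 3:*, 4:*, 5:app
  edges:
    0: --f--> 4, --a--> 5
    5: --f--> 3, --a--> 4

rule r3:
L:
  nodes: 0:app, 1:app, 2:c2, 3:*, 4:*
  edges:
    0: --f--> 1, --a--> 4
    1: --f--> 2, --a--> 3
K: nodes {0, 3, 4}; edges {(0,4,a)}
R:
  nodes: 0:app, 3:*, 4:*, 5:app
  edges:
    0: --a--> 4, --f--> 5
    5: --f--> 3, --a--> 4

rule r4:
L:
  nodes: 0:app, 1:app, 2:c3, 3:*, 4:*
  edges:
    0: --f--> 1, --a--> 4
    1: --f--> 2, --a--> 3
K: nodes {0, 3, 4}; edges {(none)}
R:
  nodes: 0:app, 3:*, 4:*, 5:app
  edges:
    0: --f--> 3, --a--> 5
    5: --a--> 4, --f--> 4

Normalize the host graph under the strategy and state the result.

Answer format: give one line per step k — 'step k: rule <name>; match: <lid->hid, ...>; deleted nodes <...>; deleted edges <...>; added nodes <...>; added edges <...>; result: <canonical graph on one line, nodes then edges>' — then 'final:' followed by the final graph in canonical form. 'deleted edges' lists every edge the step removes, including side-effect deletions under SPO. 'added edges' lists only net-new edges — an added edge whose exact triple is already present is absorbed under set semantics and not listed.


step 1: rule r2; match: 0->7, 1->4, 2->0, 3->3, 4->5; deleted nodes 0, 4; deleted edges (4,0,f); (4,3,a); (7,4,f); (7,5,a); added nodes 18; added edges (7,5,f); (7,18,a); (18,3,f); (18,5,a); result: nodes: 3:c4, 5:c2, 7:app, 8:c2, 11:c1, 12:app, 13:app, 15:c2, 16:c4, 17:app, 18:app edges: (7,5,f); (7,18,a); (12,8,f); (12,11,a); (13,7,a); (13,12,f); (17,15,f); (17,16,a); (18,3,f); (18,5,a)
step 2: rule r3; match: 0->13, 1->12, 2->8, 3->11, 4->7; deleted nodes 8, 12; deleted edges (12,8,f); (12,11,a); (13,12,f); added nodes 19; added edges (13,19,f); (19,7,a); (19,11,f); result: nodes: 3:c4, 5:c2, 7:app, 11:c1, 13:app, 15:c2, 16:c4, 17:app, 18:app, 19:app edges: (7,5,f); (7,18,a); (13,7,a); (13,19,f); (17,15,f); (17,16,a); (18,3,f); (18,5,a); (19,7,a); (19,11,f)
final:
nodes: 3:c4, 5:c2, 7:app, 11:c1, 13:app, 15:c2, 16:c4, 17:app, 18:app, 19:app
edges: (7,5,f); (7,18,a); (13,7,a); (13,19,f); (17,15,f); (17,16,a); (18,3,f); (18,5,a); (19,7,a); (19,11,f)


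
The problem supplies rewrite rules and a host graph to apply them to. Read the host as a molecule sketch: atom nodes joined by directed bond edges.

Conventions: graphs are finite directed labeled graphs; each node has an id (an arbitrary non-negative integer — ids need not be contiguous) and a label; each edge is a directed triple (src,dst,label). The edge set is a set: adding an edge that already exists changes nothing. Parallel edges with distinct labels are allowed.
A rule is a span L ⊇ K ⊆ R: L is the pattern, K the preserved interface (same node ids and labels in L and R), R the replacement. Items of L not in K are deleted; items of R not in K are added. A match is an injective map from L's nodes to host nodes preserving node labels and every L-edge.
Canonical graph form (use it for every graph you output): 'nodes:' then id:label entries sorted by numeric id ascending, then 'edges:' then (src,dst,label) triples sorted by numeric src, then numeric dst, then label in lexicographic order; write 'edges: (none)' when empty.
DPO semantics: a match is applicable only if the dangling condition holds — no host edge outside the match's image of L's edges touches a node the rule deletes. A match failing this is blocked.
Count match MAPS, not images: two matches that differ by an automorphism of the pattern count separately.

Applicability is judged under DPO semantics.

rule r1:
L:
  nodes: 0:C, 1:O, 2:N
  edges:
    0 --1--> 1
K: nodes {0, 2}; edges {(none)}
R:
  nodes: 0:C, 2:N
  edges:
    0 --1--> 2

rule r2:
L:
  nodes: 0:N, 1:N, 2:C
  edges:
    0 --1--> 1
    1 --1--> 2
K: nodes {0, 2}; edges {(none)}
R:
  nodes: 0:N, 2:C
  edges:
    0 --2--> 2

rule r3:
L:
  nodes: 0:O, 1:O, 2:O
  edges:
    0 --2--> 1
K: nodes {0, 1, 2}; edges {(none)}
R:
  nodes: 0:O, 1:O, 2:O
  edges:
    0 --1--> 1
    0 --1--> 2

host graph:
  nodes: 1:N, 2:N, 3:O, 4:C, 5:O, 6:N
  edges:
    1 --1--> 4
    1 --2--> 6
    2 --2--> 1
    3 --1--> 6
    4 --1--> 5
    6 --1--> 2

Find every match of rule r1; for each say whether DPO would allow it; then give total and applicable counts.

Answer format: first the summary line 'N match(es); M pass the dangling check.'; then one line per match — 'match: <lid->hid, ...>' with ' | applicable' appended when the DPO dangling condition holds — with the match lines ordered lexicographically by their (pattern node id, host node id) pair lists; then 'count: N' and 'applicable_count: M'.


3 match(es); 3 pass the dangling check.
match: 0->4, 1->5, 2->1 | applicable
match: 0->4, 1->5, 2->2 | applicable
match: 0->4, 1->5, 2->6 | applicable
count: 3
applicable_count: 3


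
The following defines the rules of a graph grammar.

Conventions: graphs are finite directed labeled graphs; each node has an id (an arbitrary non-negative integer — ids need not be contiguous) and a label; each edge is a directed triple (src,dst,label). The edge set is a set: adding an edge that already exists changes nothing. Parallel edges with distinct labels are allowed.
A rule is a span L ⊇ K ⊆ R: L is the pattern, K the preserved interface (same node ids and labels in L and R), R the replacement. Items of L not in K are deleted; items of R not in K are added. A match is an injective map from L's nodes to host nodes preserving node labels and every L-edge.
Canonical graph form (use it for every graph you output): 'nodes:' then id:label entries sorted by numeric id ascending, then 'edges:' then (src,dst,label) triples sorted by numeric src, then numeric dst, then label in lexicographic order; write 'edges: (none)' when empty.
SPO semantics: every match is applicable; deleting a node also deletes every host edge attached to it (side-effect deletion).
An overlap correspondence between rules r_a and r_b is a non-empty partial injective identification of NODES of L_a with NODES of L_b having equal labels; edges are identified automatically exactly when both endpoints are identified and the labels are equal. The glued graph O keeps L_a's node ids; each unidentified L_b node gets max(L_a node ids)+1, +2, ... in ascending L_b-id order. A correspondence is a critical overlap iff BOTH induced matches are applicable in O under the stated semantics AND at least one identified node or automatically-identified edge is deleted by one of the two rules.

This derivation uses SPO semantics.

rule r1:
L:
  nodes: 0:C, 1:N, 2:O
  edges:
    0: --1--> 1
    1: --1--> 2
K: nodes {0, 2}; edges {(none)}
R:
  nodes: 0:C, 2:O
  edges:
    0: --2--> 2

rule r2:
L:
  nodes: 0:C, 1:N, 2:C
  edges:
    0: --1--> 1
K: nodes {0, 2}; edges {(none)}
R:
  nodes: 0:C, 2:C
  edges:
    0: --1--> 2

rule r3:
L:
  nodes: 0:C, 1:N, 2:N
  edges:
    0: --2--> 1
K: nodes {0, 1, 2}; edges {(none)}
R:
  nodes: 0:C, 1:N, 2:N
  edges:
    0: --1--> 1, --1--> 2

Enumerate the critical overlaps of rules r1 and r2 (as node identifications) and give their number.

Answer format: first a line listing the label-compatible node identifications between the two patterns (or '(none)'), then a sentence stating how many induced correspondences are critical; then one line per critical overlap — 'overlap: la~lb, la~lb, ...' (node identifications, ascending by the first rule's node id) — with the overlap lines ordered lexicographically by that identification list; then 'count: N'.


label-compatible node identifications between L(r1) and L(r2): 0~0, 0~2, 1~1
3 of the induced correspondences are critical overlaps of r1 and r2.
overlap: 0~0, 1~1
overlap: 0~2, 1~1
overlap: 1~1
count: 3


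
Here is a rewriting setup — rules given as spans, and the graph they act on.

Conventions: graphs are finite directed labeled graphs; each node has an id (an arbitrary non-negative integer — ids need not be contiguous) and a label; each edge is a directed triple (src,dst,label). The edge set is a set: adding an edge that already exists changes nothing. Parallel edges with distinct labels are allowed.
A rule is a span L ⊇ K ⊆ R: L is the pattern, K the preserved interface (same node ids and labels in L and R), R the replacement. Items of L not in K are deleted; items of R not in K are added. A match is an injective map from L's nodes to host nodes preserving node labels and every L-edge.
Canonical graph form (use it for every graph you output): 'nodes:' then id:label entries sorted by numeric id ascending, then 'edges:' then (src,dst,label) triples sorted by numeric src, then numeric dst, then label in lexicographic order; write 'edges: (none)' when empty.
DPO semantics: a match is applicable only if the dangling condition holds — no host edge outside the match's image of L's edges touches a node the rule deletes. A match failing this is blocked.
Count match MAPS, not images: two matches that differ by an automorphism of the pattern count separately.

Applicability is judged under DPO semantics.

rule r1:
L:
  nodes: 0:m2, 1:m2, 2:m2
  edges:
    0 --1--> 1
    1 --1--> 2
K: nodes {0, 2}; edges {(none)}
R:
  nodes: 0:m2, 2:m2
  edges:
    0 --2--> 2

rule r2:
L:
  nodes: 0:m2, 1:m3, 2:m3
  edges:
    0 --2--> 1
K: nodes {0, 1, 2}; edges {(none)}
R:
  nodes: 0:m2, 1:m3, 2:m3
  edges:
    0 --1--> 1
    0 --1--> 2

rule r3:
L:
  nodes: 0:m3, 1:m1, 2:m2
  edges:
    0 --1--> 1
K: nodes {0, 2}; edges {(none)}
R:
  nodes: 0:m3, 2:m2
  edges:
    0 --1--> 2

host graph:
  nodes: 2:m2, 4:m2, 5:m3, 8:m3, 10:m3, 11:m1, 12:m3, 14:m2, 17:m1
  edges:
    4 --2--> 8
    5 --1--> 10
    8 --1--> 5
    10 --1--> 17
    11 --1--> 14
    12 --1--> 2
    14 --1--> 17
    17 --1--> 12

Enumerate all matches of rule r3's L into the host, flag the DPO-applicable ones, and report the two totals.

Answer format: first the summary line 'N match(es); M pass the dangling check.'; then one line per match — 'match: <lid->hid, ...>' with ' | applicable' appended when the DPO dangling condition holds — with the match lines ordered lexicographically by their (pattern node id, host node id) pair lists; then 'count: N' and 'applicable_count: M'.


3 match(es); 0 pass the dangling check.
match: 0->10, 1->17, 2->2
match: 0->10, 1->17, 2->4
match: 0->10, 1->17, 2->14
count: 3
applicable_count: 0


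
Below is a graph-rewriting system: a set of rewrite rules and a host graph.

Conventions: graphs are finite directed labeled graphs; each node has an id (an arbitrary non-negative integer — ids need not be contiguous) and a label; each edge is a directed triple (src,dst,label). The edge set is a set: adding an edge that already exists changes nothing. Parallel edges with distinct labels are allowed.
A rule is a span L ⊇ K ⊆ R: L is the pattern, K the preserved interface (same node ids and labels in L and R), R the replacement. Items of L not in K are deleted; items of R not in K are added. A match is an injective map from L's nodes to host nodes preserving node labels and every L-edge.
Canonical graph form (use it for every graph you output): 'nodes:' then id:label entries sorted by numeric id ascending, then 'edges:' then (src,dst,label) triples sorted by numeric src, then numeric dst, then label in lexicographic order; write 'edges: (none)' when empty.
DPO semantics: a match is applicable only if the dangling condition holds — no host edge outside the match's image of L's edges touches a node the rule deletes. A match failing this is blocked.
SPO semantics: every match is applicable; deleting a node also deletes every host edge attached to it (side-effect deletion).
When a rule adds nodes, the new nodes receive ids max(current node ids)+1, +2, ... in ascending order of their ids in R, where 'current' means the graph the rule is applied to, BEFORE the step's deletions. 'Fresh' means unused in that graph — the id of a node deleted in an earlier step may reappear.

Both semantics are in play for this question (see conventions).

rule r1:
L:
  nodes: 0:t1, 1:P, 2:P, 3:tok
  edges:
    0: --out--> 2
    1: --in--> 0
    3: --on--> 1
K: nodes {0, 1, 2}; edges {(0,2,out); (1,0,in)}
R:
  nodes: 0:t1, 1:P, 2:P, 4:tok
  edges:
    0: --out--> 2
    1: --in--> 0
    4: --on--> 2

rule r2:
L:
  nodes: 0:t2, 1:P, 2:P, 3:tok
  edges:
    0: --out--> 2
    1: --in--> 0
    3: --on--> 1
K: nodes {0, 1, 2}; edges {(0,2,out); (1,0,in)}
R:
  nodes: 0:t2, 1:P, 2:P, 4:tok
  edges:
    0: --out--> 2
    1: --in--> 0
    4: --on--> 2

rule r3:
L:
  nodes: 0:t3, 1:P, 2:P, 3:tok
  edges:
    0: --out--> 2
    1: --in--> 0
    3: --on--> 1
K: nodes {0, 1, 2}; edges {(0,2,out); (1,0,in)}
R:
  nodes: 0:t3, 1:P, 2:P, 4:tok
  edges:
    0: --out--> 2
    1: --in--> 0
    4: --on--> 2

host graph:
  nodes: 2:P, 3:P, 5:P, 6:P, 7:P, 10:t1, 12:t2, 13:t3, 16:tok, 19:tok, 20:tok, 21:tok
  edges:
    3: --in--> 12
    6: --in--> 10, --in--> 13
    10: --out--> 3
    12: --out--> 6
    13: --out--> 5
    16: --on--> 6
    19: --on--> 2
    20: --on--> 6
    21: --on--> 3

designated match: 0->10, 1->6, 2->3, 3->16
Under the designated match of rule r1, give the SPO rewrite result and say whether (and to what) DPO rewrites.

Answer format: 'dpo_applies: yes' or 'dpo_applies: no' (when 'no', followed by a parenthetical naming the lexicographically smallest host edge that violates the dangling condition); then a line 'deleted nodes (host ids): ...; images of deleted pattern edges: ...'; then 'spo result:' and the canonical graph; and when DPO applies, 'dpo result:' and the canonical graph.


dpo_applies: yes
deleted nodes (host ids): 16; images of deleted pattern edges: (16,6,on)
spo result:
nodes: 2:P, 3:P, 5:P, 6:P, 7:P, 10:t1, 12:t2, 13:t3, 19:tok, 20:tok, 21:tok, 22:tok
edges: (3,12,in); (6,10,in); (6,13,in); (10,3,out); (12,6,out); (13,5,out); (19,2,on); (20,6,on); (21,3,on); (22,3,on)
dpo result:
nodes: 2:P, 3:P, 5:P, 6:P, 7:P, 10:t1, 12:t2, 13:t3, 19:tok, 20:tok, 21:tok, 22:tok
edges: (3,12,in); (6,10,in); (6,13,in); (10,3,out); (12,6,out); (13,5,out); (19,2,on); (20,6,on); (21,3,on); (22,3,on)


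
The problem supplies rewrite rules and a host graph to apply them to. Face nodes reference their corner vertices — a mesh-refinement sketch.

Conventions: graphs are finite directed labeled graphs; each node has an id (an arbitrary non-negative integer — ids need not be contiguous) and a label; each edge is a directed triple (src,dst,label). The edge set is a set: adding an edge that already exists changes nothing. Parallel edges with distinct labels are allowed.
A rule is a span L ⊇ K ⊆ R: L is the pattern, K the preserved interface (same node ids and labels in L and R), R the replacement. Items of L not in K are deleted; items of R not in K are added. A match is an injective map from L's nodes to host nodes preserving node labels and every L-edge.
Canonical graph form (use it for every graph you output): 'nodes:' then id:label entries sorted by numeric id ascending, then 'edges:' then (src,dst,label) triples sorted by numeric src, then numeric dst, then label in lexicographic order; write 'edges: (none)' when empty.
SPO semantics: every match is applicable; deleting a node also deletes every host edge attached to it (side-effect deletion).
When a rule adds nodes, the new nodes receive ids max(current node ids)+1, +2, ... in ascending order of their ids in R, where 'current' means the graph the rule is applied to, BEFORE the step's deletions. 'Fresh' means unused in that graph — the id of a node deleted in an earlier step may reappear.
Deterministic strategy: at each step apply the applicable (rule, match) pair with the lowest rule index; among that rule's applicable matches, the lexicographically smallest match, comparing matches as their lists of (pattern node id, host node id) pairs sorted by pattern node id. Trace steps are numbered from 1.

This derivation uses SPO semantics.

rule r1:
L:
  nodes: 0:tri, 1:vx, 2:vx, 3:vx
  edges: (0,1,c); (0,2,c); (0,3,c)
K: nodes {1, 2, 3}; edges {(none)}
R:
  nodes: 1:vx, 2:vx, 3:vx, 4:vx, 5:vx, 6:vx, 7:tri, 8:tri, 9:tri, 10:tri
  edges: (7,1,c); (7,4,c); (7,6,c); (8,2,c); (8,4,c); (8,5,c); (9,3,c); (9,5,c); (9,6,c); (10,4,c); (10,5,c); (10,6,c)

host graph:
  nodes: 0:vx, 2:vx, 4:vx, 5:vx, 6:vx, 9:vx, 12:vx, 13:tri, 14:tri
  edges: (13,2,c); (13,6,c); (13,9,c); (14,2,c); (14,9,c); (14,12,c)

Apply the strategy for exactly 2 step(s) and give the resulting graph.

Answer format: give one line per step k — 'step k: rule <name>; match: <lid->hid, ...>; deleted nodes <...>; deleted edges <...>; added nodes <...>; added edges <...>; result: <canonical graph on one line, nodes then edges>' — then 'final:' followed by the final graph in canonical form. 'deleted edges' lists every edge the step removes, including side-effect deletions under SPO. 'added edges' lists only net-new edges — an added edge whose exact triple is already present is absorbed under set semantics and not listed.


step 1: rule r1; match: 0->13, 1->2, 2->6, 3->9; deleted nodes 13; deleted edges (13,2,c); (13,6,c); (13,9,c); added nodes 15, 16, 17, 18, 19, 20, 21; added edges (18,2,c); (18,15,c); (18,17,c); (19,6,c); (19,15,c); (19,16,c); (20,9,c); (20,16,c); (20,17,c); (21,15,c); (21,16,c); (21,17,c); result: nodes: 0:vx, 2:vx, 4:vx, 5:vx, 6:vx, 9:vx, 12:vx, 14:tri, 15:vx, 16:vx, 17:vx, 18:tri, 19:tri, 20:tri, 21:tri edges: (14,2,c); (14,9,c); (14,12,c); (18,2,c); (18,15,c); (18,17,c); (19,6,c); (19,15,c); (19,16,c); (20,9,c); (20,16,c); (20,17,c); (21,15,c); (21,16,c); (21,17,c)
step 2: rule r1; match: 0->14, 1->2, 2->9, 3->12; deleted nodes 14; deleted edges (14,2,c); (14,9,c); (14,12,c); added nodes 22, 23, 24, 25, 26, 27, 28; added edges (25,2,c); (25,22,c); (25,24,c); (26,9,c); (26,22,c); (26,23,c); (27,12,c); (27,23,c); (27,24,c); (28,22,c); (28,23,c); (28,24,c); result: nodes: 0:vx, 2:vx, 4:vx, 5:vx, 6:vx, 9:vx, 12:vx, 15:vx, 16:vx, 17:vx, 18:tri, 19:tri, 20:tri, 21:tri, 22:vx, 23:vx, 24:vx, 25:tri, 26:tri, 27:tri, 28:tri edges: (18,2,c); (18,15,c); (18,17,c); (19,6,c); (19,15,c); (19,16,c); (20,9,c); (20,16,c); (20,17,c); (21,15,c); (21,16,c); (21,17,c); (25,2,c); (25,22,c); (25,24,c); (26,9,c); (26,22,c); (26,23,c); (27,12,c); (27,23,c); (27,24,c); (28,22,c); (28,23,c); (28,24,c)
final:
nodes: 0:vx, 2:vx, 4:vx, 5:vx, 6:vx, 9:vx, 12:vx, 15:vx, 16:vx, 17:vx, 18:tri, 19:tri, 20:tri, 21:tri, 22:vx, 23:vx, 24:vx, 25:tri, 26:tri, 27:tri, 28:tri
edges: (18,2,c); (18,15,c); (18,17,c); (19,6,c); (19,15,c); (19,16,c); (20,9,c); (20,16,c); (20,17,c); (21,15,c); (21,16,c); (21,17,c); (25,2,c); (25,22,c); (25,24,c); (26,9,c); (26,22,c); (26,23,c); (27,12,c); (27,23,c); (27,24,c); (28,22,c); (28,23,c); (28,24,c)


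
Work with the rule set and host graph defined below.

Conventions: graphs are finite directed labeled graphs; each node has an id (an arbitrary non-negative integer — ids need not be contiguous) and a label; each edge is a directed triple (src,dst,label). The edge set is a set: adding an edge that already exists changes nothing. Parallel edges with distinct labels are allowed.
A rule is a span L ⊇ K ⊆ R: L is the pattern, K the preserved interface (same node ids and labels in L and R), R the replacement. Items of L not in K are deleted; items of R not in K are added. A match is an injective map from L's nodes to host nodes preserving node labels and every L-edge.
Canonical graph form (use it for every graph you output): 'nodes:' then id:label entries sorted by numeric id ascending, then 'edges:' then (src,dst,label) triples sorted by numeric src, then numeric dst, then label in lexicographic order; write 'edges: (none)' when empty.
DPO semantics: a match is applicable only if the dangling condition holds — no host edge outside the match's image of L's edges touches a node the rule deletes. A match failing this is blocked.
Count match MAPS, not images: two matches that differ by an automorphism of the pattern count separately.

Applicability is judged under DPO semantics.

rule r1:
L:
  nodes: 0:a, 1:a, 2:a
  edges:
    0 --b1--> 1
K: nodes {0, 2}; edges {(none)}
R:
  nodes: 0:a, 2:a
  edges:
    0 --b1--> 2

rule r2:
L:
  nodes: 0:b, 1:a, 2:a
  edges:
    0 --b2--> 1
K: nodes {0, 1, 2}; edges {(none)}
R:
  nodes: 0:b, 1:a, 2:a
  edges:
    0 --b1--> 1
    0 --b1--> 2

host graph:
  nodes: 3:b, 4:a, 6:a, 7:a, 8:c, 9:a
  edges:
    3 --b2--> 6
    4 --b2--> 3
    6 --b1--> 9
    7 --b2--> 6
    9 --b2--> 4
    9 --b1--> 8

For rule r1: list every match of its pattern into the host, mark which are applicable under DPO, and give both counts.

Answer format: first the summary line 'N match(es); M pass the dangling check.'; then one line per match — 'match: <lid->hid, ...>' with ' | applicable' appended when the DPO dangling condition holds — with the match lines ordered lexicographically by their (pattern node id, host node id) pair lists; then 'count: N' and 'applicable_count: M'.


2 match(es); 0 pass the dangling check.
match: 0->6, 1->9, 2->4
match: 0->6, 1->9, 2->7
count: 2
applicable_count: 0


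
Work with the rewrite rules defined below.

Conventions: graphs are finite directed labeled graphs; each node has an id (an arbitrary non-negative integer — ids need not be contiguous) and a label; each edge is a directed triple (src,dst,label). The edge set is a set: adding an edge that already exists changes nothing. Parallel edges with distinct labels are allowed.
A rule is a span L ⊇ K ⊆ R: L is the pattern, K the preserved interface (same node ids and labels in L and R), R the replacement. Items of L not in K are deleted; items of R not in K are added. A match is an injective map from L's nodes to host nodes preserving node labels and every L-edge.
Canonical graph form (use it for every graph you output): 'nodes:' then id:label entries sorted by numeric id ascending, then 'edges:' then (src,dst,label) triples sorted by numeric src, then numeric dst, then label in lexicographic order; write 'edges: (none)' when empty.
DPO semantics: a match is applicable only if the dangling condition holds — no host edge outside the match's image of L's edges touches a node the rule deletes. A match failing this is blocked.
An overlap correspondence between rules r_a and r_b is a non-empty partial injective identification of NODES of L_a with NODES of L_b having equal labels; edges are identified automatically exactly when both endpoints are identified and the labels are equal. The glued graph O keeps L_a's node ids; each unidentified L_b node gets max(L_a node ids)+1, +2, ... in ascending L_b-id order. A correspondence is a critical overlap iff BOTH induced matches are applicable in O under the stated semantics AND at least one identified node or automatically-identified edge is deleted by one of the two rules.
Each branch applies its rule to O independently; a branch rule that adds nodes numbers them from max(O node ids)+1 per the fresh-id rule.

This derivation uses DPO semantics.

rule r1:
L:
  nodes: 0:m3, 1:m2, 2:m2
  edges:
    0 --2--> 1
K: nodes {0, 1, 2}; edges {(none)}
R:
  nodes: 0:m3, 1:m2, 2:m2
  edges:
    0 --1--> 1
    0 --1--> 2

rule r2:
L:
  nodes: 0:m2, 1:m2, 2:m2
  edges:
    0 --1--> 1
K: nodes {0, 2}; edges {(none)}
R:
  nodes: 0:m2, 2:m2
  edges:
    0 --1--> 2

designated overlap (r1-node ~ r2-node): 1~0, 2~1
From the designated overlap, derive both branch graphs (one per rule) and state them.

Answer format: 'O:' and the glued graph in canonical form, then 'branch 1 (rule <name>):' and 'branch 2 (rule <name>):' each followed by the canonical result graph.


O:
nodes: 0:m3, 1:m2, 2:m2, 3:m2
edges: (0,1,2); (1,2,1)
branch 1 (rule r1):
nodes: 0:m3, 1:m2, 2:m2, 3:m2
edges: (0,1,1); (0,2,1); (1,2,1)
branch 2 (rule r2):
nodes: 0:m3, 1:m2, 3:m2
edges: (0,1,2); (1,3,1)


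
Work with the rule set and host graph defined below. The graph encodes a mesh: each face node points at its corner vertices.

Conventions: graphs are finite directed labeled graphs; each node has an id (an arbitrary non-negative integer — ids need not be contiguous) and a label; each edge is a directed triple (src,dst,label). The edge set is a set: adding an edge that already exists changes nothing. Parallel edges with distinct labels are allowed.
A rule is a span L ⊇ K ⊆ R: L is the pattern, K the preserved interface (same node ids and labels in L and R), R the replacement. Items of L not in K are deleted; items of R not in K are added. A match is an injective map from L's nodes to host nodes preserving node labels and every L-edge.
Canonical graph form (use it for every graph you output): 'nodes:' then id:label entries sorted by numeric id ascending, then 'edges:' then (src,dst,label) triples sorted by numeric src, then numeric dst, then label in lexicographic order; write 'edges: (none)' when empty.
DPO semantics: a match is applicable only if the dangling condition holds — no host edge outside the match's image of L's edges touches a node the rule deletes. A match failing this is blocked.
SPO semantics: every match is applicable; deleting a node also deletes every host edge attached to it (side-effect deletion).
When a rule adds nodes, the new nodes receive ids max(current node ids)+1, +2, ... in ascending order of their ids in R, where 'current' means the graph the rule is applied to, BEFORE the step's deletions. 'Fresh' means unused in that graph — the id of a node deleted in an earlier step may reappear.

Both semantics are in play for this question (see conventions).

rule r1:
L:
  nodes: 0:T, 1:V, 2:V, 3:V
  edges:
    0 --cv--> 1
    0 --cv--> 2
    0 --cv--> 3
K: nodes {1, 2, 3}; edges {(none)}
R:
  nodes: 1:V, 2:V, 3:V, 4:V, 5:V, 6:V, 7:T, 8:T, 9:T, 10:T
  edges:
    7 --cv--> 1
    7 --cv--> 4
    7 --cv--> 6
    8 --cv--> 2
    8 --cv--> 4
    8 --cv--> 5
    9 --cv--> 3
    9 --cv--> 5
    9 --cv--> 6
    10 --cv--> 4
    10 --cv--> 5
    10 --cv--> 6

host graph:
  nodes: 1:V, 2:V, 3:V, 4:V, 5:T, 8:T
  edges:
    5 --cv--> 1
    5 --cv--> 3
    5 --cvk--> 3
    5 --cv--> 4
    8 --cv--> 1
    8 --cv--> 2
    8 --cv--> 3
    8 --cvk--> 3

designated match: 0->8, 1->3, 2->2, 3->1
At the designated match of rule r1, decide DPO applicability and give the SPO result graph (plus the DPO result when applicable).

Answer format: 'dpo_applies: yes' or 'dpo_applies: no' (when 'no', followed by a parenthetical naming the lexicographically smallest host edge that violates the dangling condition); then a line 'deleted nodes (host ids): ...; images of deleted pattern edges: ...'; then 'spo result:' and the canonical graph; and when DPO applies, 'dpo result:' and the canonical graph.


dpo_applies: no
(the rule deletes node 8, which keeps host edge (8,3,cvk) outside the match image — the dangling condition fails, DPO blocks; SPO proceeds and side-deletes such edges)
deleted nodes (host ids): 8; images of deleted pattern edges: (8,1,cv); (8,2,cv); (8,3,cv)
spo result:
nodes: 1:V, 2:V, 3:V, 4:V, 5:T, 9:V, 10:V, 11:V, 12:T, 13:T, 14:T, 15:T
edges: (5,1,cv); (5,3,cv); (5,3,cvk); (5,4,cv); (12,3,cv); (12,9,cv); (12,11,cv); (13,2,cv); (13,9,cv); (13,10,cv); (14,1,cv); (14,10,cv); (14,11,cv); (15,9,cv); (15,10,cv); (15,11,cv)


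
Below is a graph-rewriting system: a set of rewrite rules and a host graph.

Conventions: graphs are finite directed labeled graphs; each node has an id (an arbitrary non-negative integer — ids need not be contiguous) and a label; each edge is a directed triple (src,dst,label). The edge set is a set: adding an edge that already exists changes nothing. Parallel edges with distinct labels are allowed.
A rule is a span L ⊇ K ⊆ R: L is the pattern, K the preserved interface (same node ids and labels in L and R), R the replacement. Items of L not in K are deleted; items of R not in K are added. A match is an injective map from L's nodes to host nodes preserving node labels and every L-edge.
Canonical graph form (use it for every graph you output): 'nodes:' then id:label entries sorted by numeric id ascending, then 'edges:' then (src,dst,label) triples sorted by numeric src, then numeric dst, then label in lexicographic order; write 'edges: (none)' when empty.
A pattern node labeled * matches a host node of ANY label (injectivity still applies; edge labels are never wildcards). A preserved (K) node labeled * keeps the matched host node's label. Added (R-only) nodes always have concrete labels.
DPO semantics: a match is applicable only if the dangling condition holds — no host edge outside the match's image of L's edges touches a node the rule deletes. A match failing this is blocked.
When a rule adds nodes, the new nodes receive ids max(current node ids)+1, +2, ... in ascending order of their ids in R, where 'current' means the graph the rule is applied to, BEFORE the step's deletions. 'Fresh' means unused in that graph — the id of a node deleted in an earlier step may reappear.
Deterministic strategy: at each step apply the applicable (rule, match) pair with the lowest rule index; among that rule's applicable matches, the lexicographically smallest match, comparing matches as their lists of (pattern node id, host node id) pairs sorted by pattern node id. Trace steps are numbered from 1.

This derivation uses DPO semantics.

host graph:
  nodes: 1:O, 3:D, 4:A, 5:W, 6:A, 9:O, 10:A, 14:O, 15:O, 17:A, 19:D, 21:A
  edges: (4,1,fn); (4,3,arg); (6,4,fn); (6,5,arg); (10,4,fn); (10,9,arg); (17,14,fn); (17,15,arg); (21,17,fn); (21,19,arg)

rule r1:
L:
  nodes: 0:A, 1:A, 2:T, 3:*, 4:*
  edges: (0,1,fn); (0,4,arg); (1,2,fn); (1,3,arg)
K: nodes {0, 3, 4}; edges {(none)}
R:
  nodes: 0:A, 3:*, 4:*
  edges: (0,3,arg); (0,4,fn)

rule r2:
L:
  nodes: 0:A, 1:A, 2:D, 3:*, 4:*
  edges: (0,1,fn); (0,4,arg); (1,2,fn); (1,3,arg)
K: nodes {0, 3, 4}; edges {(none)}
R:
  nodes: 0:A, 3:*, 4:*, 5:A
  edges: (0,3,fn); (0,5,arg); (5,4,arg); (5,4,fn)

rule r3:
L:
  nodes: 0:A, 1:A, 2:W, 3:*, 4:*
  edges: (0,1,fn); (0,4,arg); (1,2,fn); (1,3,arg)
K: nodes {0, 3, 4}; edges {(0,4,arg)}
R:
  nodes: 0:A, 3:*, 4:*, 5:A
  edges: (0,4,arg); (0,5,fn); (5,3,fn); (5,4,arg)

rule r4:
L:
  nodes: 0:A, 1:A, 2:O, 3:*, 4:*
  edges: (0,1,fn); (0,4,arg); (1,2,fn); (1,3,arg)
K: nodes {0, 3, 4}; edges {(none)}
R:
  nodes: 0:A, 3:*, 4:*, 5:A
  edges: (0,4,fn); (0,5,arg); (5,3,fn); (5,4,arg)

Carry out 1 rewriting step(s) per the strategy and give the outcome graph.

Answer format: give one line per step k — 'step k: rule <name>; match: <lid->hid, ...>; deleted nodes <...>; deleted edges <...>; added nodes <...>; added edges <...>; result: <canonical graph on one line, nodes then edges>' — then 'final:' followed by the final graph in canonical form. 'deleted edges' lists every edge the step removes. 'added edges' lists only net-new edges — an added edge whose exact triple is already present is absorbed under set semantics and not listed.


step 1: rule r4; match: 0->21, 1->17, 2->14, 3->15, 4->19; deleted nodes 14, 17; deleted edges (17,14,fn); (17,15,arg); (21,17,fn); (21,19,arg); added nodes 22; added edges (21,19,fn); (21,22,arg); (22,15,fn); (22,19,arg); result: nodes: 1:O, 3:D, 4:A, 5:W, 6:A, 9:O, 10:A, 15:O, 19:D, 21:A, 22:A edges: (4,1,fn); (4,3,arg); (6,4,fn); (6,5,arg); (10,4,fn); (10,9,arg); (21,19,fn); (21,22,arg); (22,15,fn); (22,19,arg)
final:
nodes: 1:O, 3:D, 4:A, 5:W, 6:A, 9:O, 10:A, 15:O, 19:D, 21:A, 22:A
edges: (4,1,fn); (4,3,arg); (6,4,fn); (6,5,arg); (10,4,fn); (10,9,arg); (21,19,fn); (21,22,arg); (22,15,fn); (22,19,arg)


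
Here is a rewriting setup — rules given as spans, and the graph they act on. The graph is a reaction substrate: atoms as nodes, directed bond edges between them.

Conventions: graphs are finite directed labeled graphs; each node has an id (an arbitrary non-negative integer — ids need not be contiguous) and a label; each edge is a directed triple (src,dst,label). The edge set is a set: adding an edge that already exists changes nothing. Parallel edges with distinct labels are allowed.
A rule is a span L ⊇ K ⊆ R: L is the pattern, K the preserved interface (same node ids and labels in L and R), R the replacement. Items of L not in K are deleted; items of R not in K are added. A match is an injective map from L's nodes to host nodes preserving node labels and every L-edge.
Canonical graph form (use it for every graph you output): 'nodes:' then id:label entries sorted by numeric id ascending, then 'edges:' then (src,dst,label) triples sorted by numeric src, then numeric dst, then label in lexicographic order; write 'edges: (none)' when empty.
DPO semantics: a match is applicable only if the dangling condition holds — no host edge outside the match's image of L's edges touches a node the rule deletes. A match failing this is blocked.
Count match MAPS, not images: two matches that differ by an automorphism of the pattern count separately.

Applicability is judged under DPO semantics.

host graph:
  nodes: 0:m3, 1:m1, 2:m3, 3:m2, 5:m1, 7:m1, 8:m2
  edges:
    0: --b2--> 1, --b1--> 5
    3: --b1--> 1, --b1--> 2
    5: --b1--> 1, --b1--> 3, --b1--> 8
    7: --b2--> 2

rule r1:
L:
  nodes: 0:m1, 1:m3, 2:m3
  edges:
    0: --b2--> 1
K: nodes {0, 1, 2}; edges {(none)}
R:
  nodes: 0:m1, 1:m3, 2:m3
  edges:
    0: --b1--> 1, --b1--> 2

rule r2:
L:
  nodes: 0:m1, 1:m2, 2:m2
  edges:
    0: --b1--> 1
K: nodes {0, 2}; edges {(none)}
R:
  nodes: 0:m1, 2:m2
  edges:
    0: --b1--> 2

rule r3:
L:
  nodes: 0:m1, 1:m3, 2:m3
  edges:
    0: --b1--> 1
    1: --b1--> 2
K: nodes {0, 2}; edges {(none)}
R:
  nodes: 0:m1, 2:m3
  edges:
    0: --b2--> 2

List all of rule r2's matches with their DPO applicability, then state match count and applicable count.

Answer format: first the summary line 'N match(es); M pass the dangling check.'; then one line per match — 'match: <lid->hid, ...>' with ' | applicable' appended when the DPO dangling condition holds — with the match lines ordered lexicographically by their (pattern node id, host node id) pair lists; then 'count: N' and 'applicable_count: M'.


2 match(es); 1 pass the dangling check.
match: 0->5, 1->3, 2->8
match: 0->5, 1->8, 2->3 | applicable
count: 2
applicable_count: 1


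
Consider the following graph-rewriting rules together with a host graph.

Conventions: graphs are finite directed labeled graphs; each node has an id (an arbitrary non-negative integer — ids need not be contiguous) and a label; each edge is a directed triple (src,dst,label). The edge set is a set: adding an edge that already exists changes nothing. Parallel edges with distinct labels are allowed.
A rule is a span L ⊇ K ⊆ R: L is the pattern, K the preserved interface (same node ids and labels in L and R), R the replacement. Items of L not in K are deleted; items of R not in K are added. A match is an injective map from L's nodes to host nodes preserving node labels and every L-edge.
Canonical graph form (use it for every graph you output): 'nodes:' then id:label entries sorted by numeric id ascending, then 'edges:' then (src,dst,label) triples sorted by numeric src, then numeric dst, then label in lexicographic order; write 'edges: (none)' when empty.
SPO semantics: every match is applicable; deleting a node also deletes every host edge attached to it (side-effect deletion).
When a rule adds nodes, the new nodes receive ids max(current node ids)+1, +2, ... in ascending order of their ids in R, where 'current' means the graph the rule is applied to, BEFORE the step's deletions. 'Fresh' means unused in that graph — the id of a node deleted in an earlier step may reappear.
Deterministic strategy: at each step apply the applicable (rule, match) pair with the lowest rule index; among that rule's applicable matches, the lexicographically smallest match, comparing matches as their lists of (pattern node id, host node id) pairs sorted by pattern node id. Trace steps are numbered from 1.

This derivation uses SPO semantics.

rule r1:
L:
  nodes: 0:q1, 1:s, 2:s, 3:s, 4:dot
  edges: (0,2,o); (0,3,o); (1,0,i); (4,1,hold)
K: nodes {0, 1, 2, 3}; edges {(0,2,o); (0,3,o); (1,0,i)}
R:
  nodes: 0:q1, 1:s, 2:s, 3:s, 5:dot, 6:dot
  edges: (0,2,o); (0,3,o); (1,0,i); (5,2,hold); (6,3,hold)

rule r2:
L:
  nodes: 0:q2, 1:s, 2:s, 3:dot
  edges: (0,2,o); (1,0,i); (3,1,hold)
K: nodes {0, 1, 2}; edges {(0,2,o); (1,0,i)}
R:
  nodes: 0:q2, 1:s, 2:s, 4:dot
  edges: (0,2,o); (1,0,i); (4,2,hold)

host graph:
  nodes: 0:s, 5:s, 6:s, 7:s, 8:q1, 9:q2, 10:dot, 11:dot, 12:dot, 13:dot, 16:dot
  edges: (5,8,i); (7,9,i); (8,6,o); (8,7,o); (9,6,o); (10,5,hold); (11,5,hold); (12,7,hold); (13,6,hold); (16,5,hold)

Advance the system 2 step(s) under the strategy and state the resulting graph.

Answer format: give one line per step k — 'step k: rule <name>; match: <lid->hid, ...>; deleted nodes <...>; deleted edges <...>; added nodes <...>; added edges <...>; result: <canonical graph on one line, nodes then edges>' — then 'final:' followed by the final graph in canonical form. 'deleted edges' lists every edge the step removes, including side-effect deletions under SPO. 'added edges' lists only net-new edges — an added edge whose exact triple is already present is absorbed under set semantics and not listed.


step 1: rule r1; match: 0->8, 1->5, 2->6, 3->7, 4->10; deleted nodes 10; deleted edges (10,5,hold); added nodes 17, 18; added edges (17,6,hold); (18,7,hold); result: nodes: 0:s, 5:s, 6:s, 7:s, 8:q1, 9:q2, 11:dot, 12:dot, 13:dot, 16:dot, 17:dot, 18:dot edges: (5,8,i); (7,9,i); (8,6,o); (8,7,o); (9,6,o); (11,5,hold); (12,7,hold); (13,6,hold); (16,5,hold); (17,6,hold); (18,7,hold)
step 2: rule r1; match: 0->8, 1->5, 2->6, 3->7, 4->11; deleted nodes 11; deleted edges (11,5,hold); added nodes 19, 20; added edges (19,6,hold); (20,7,hold); result: nodes: 0:s, 5:s, 6:s, 7:s, 8:q1, 9:q2, 12:dot, 13:dot, 16:dot, 17:dot, 18:dot, 19:dot, 20:dot edges: (5,8,i); (7,9,i); (8,6,o); (8,7,o); (9,6,o); (12,7,hold); (13,6,hold); (16,5,hold); (17,6,hold); (18,7,hold); (19,6,hold); (20,7,hold)
final:
nodes: 0:s, 5:s, 6:s, 7:s, 8:q1, 9:q2, 12:dot, 13:dot, 16:dot, 17:dot, 18:dot, 19:dot, 20:dot
edges: (5,8,i); (7,9,i); (8,6,o); (8,7,o); (9,6,o); (12,7,hold); (13,6,hold); (16,5,hold); (17,6,hold); (18,7,hold); (19,6,hold); (20,7,hold)
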